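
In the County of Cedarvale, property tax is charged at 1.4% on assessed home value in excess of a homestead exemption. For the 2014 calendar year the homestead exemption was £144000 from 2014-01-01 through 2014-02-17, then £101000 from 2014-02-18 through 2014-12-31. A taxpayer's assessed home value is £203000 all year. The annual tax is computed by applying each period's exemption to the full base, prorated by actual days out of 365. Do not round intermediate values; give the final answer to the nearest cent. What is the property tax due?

2014-01-01 to 2014-02-17: 48 days, exemption £144000 → (£203000 − £144000) × 1.4% × 48/365 = £108.6247
2014-02-18 to 2014-12-31: 317 days, exemption £101000 → (£203000 − £101000) × 1.4% × 317/365 = £1240.2082
Total = £1348.8329

£1348.83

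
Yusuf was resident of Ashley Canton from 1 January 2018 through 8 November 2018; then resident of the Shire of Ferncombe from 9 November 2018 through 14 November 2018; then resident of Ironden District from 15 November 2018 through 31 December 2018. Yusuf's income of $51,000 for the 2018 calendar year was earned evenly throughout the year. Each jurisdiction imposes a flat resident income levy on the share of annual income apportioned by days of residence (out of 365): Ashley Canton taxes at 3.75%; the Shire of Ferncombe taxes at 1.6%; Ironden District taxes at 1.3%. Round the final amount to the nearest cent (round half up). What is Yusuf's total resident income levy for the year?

$1,733.58

Ashley Canton, 1 January – 8 November 2018: 312 days → $51,000 × 3.75% × 312/365 = $1,634.7945
The Shire of Ferncombe, 9 November – 14 November 2018: 6 days → $51,000 × 1.6% × 6/365 = $13.4137
Ironden District, 15 November – 31 December 2018: 47 days → $51,000 × 1.3% × 47/365 = $85.3726
Total = $1,733.5808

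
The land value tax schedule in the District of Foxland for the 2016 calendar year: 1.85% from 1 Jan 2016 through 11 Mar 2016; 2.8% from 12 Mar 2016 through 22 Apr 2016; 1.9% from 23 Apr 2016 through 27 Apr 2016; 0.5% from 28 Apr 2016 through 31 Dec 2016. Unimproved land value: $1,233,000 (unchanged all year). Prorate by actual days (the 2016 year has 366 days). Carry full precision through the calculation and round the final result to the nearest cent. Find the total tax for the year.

1 Jan – 11 Mar 2016: 71 days at 1.85% → $1,233,000 × 1.85% × 71/366 = $4,424.9877
12 Mar – 22 Apr 2016: 42 days at 2.8% → $1,233,000 × 2.8% × 42/366 = $3,961.7705
23 Apr – 27 Apr 2016: 5 days at 1.9% → $1,233,000 × 1.9% × 5/366 = $320.0410
28 Apr – 31 Dec 2016: 248 days at 0.5% → $1,233,000 × 0.5% × 248/366 = $4,177.3770
Total = $12,884.1762

$12,884.18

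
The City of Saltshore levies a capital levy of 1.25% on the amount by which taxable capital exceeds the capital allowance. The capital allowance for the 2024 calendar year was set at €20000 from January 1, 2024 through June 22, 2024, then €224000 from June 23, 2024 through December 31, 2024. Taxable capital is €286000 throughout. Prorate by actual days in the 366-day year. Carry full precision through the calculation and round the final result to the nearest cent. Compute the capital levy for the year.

January 1 – June 22, 2024: 174 days, exemption €20000 → (€286000 − €20000) × 1.25% × 174/366 = €1580.7377
June 23 – December 31, 2024: 192 days, exemption €224000 → (€286000 − €224000) × 1.25% × 192/366 = €406.5574
Total = €1987.2951

€1987.30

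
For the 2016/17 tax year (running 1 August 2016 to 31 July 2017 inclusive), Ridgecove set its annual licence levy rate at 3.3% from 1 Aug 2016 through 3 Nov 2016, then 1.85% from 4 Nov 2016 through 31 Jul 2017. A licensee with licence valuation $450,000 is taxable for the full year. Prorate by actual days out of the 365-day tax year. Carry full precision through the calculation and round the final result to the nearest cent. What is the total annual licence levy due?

1 Aug – 3 Nov 2016: 95 days at 3.3% → $450,000 × 3.3% × 95/365 = $3,865.0685
4 Nov 2016 – 31 Jul 2017: 270 days at 1.85% → $450,000 × 1.85% × 270/365 = $6,158.2192
Total = $10,023.2877

$10,023.29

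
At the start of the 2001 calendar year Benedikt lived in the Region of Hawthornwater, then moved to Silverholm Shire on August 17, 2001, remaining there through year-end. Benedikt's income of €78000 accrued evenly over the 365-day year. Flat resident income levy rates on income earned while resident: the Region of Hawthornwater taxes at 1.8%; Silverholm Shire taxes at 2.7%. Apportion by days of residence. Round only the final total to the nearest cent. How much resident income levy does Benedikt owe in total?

The Region of Hawthornwater, January 1 – August 16, 2001: 228 days → €78000 × 1.8% × 228/365 = €877.0192
Silverholm Shire, August 17 – December 31, 2001: 137 days → €78000 × 2.7% × 137/365 = €790.4712
Total = €1667.4904

€1667.49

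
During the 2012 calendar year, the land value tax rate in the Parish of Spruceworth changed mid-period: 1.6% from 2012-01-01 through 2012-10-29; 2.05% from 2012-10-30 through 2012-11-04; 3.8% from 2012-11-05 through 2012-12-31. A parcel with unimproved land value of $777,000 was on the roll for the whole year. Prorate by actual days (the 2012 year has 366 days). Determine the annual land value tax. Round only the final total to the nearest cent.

$15,151.50

2012-01-01 to 2012-10-29: 303 days at 1.6% → $777,000 × 1.6% × 303/366 = $10,292.0656
2012-10-30 to 2012-11-04: 6 days at 2.05% → $777,000 × 2.05% × 6/366 = $261.1230
2012-11-05 to 2012-12-31: 57 days at 3.8% → $777,000 × 3.8% × 57/366 = $4,598.3115
Total = $15,151.5000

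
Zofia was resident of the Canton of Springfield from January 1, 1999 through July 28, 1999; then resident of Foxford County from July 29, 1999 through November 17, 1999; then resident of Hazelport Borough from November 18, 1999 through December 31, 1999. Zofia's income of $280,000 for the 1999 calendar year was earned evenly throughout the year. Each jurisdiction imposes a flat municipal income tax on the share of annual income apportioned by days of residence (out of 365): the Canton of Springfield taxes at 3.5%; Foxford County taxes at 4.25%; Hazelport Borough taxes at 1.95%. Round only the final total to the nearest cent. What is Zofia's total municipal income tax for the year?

The Canton of Springfield, January 1 – July 28, 1999: 209 days → $280,000 × 3.5% × 209/365 = $5,611.5068
Foxford County, July 29 – November 17, 1999: 112 days → $280,000 × 4.25% × 112/365 = $3,651.5068
Hazelport Borough, November 18 – December 31, 1999: 44 days → $280,000 × 1.95% × 44/365 = $658.1918
Total = $9,921.2055

$9,921.21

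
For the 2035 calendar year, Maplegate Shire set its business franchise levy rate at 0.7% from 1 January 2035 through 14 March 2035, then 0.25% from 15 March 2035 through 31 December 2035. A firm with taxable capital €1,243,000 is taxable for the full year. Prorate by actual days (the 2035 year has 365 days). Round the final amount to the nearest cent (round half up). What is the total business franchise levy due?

1 January – 14 March 2035: 73 days at 0.7% → €1,243,000 × 0.7% × 73/365 = €1,740.2000
15 March – 31 December 2035: 292 days at 0.25% → €1,243,000 × 0.25% × 292/365 = €2,486.0000
Total = €4,226.2000

€4,226.20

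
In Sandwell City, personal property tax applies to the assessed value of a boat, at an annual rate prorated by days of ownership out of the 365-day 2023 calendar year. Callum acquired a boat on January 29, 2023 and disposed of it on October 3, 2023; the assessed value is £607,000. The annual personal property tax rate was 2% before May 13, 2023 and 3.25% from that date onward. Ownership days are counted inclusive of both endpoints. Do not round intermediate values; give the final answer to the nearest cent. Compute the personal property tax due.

£11,241.97

January 29 – May 12, 2023: 104 days at 2% → £607,000 × 2% × 104/365 = £3,459.0685
May 13 – October 3, 2023: 144 days at 3.25% → £607,000 × 3.25% × 144/365 = £7,782.9041
Total = £11,241.9726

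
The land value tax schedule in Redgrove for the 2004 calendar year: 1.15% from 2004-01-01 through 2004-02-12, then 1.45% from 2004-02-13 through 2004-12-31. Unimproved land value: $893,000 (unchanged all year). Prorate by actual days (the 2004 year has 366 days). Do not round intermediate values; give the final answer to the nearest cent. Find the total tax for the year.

$12,633.75

2004-01-01 to 2004-02-12: 43 days at 1.15% → $893,000 × 1.15% × 43/366 = $1,206.5260
2004-02-13 to 2004-12-31: 323 days at 1.45% → $893,000 × 1.45% × 323/366 = $11,427.2281
Total = $12,633.7541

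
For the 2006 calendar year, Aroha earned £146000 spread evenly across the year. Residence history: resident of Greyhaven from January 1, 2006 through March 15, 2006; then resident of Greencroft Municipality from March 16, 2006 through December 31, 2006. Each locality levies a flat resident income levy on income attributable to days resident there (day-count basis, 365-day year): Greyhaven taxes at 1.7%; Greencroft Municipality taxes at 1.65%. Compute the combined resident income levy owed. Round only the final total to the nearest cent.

Greyhaven, January 1 – March 15, 2006: 74 days → £146000 × 1.7% × 74/365 = £503.2000
Greencroft Municipality, March 16 – December 31, 2006: 291 days → £146000 × 1.65% × 291/365 = £1920.6000
Total = £2423.8000

£2423.80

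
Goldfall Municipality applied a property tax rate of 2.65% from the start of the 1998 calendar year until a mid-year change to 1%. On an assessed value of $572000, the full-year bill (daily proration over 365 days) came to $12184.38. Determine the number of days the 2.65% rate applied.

250 days

Let d = days at the first rate; then 365 − d days at the second rate.
$572000 × [2.65%·d + 1%·(365−d)] / 365 = $12184.38
Solving gives d = 250, so the new rate took effect on 8 September 1998.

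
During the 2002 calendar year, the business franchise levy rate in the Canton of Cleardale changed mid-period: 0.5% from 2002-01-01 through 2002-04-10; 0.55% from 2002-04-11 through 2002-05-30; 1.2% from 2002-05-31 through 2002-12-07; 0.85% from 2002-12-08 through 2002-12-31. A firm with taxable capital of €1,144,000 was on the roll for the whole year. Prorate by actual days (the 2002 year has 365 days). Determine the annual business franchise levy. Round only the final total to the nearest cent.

€10,252.12

2002-01-01 to 2002-04-10: 100 days at 0.5% → €1,144,000 × 0.5% × 100/365 = €1,567.1233
2002-04-11 to 2002-05-30: 50 days at 0.55% → €1,144,000 × 0.55% × 50/365 = €861.9178
2002-05-31 to 2002-12-07: 191 days at 1.2% → €1,144,000 × 1.2% × 191/365 = €7,183.6932
2002-12-08 to 2002-12-31: 24 days at 0.85% → €1,144,000 × 0.85% × 24/365 = €639.3863
Total = €10,252.1205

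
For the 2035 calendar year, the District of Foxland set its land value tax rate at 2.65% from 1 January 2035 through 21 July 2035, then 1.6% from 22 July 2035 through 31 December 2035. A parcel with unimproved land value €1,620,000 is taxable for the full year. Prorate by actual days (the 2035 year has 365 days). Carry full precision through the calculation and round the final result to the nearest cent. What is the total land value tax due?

1 January – 21 July 2035: 202 days at 2.65% → €1,620,000 × 2.65% × 202/365 = €23,758.5205
22 July – 31 December 2035: 163 days at 1.6% → €1,620,000 × 1.6% × 163/365 = €11,575.2329
Total = €35,333.7534

€35,333.75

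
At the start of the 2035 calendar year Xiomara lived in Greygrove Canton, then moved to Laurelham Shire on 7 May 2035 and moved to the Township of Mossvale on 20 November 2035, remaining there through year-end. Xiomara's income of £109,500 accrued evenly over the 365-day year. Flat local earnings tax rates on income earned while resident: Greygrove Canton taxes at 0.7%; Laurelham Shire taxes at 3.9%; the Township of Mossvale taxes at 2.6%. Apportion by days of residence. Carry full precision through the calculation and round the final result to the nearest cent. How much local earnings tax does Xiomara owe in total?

Greygrove Canton, 1 January – 6 May 2035: 126 days → £109,500 × 0.7% × 126/365 = £264.6000
Laurelham Shire, 7 May – 19 November 2035: 197 days → £109,500 × 3.9% × 197/365 = £2,304.9000
The Township of Mossvale, 20 November – 31 December 2035: 42 days → £109,500 × 2.6% × 42/365 = £327.6000
Total = £2,897.1000

£2,897.10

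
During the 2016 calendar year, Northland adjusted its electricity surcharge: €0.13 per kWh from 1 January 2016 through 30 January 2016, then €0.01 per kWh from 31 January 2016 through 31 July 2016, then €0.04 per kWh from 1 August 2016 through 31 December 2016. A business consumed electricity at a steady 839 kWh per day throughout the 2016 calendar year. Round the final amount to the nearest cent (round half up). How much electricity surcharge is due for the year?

1 January – 30 January 2016: 30 days × 839 kWh/day = 25,170 kWh at €0.13/kWh → €3272.10
31 January – 31 July 2016: 183 days × 839 kWh/day = 153,537 kWh at €0.01/kWh → €1535.37
1 August – 31 December 2016: 153 days × 839 kWh/day = 128,367 kWh at €0.04/kWh → €5134.68

€9942.15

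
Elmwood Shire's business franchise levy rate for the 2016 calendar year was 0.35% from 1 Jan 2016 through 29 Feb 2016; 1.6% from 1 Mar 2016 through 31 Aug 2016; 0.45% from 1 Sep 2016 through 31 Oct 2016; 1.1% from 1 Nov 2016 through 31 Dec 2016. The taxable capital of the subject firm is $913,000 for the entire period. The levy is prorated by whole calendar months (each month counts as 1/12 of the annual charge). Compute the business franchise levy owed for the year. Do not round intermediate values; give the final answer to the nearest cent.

1 Jan – 29 Feb 2016: 2 months at 0.35% → $913,000 × 0.35% × 2/12 = $532.5833
1 Mar – 31 Aug 2016: 6 months at 1.6% → $913,000 × 1.6% × 6/12 = $7,304.0000
1 Sep – 31 Oct 2016: 2 months at 0.45% → $913,000 × 0.45% × 2/12 = $684.7500
1 Nov – 31 Dec 2016: 2 months at 1.1% → $913,000 × 1.1% × 2/12 = $1,673.8333
Total = $10,195.1667

$10,195.17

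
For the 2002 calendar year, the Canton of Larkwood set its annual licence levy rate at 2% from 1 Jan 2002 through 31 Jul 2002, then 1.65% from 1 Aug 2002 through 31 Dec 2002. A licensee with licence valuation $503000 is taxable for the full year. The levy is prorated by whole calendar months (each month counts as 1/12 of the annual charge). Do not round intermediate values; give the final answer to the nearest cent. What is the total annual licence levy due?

1 Jan – 31 Jul 2002: 7 months at 2% → $503000 × 2% × 7/12 = $5868.3333
1 Aug – 31 Dec 2002: 5 months at 1.65% → $503000 × 1.65% × 5/12 = $3458.1250
Total = $9326.4583

$9326.46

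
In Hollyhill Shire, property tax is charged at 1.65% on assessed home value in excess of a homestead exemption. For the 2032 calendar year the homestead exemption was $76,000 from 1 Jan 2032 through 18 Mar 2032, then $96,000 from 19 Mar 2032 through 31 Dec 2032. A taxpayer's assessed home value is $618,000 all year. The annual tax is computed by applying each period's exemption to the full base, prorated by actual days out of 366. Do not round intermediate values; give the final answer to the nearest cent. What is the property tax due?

$8,683.33

1 Jan – 18 Mar 2032: 78 days, exemption $76,000 → ($618,000 − $76,000) × 1.65% × 78/366 = $1,905.8852
19 Mar – 31 Dec 2032: 288 days, exemption $96,000 → ($618,000 − $96,000) × 1.65% × 288/366 = $6,777.4426
Total = $8,683.3279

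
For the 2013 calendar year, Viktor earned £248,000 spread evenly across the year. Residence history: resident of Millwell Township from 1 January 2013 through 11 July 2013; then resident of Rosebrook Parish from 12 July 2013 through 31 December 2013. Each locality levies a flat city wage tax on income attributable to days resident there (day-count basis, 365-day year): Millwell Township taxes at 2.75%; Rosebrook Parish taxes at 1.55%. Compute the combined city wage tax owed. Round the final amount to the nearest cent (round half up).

Millwell Township, 1 January – 11 July 2013: 192 days → £248,000 × 2.75% × 192/365 = £3,587.5068
Rosebrook Parish, 12 July – 31 December 2013: 173 days → £248,000 × 1.55% × 173/365 = £1,821.9507
Total = £5,409.4575

£5,409.46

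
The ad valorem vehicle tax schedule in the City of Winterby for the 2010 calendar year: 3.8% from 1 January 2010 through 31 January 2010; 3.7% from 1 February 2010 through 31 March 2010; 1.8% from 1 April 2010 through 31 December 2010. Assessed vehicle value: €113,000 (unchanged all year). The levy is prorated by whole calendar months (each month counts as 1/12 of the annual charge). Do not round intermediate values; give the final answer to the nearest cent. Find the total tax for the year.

1 January – 31 January 2010: 1 month at 3.8% → €113,000 × 3.8% × 1/12 = €357.8333
1 February – 31 March 2010: 2 months at 3.7% → €113,000 × 3.7% × 2/12 = €696.8333
1 April – 31 December 2010: 9 months at 1.8% → €113,000 × 1.8% × 9/12 = €1,525.5000
Total = €2,580.1667

€2,580.17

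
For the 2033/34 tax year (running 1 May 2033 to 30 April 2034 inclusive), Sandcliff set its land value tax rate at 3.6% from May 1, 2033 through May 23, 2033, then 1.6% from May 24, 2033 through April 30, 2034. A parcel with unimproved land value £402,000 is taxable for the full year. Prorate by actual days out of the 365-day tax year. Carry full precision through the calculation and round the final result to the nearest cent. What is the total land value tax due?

May 1 – May 23, 2033: 23 days at 3.6% → £402,000 × 3.6% × 23/365 = £911.9342
May 24, 2033 – April 30, 2034: 342 days at 1.6% → £402,000 × 1.6% × 342/365 = £6,026.6959
Total = £6,938.6301

£6,938.63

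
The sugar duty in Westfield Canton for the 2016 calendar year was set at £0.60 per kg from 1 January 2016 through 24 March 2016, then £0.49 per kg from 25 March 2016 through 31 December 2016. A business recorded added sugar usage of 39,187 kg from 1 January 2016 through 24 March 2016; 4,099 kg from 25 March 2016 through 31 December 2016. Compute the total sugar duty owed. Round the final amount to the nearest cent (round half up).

£25520.71

1 January – 24 March 2016: 39,187 kg at £0.60/kg → £23512.20
25 March – 31 December 2016: 4,099 kg at £0.49/kg → £2008.51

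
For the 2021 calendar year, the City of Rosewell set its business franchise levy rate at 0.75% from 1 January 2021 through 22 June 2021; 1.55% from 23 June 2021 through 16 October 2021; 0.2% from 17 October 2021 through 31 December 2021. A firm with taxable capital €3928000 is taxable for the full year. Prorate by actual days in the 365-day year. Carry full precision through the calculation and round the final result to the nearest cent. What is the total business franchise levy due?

1 January – 22 June 2021: 173 days at 0.75% → €3928000 × 0.75% × 173/365 = €13963.2329
23 June – 16 October 2021: 116 days at 1.55% → €3928000 × 1.55% × 116/365 = €19349.4356
17 October – 31 December 2021: 76 days at 0.2% → €3928000 × 0.2% × 76/365 = €1635.7699
Total = €34948.4384

€34948.44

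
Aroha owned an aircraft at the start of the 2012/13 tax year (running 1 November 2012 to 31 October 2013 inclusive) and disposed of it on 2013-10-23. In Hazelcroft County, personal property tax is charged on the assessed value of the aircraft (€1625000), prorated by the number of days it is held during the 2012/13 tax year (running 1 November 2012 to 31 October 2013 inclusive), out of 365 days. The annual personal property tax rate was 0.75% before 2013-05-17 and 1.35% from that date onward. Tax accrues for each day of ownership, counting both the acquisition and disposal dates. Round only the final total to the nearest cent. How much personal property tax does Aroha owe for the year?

€16194.35

2012-11-01 to 2013-05-16: 197 days at 0.75% → €1625000 × 0.75% × 197/365 = €6577.9110
2013-05-17 to 2013-10-23: 160 days at 1.35% → €1625000 × 1.35% × 160/365 = €9616.4384
Total = €16194.3493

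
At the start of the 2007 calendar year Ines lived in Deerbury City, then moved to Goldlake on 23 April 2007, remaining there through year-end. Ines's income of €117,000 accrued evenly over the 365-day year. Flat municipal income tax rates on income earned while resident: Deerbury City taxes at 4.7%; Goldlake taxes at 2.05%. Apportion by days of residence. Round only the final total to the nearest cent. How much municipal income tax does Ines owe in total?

Deerbury City, 1 January – 22 April 2007: 112 days → €117,000 × 4.7% × 112/365 = €1,687.3644
Goldlake, 23 April – 31 December 2007: 253 days → €117,000 × 2.05% × 253/365 = €1,662.5219
Total = €3,349.8863

€3,349.89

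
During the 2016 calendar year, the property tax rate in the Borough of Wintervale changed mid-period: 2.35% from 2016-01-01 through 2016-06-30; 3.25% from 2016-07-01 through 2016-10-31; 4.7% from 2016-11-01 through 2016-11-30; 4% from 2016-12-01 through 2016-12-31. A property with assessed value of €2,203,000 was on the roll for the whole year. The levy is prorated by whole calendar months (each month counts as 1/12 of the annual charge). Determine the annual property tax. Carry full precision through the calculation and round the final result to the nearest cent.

€65,722.83

2016-01-01 to 2016-06-30: 6 months at 2.35% → €2,203,000 × 2.35% × 6/12 = €25,885.2500
2016-07-01 to 2016-10-31: 4 months at 3.25% → €2,203,000 × 3.25% × 4/12 = €23,865.8333
2016-11-01 to 2016-11-30: 1 month at 4.7% → €2,203,000 × 4.7% × 1/12 = €8,628.4167
2016-12-01 to 2016-12-31: 1 month at 4% → €2,203,000 × 4% × 1/12 = €7,343.3333
Total = €65,722.8333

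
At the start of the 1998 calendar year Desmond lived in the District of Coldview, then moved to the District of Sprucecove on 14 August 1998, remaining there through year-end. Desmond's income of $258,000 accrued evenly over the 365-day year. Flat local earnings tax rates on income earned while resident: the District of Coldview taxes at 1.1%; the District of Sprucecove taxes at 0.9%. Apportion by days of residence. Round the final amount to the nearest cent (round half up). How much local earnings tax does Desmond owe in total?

The District of Coldview, 1 January – 13 August 1998: 225 days → $258,000 × 1.1% × 225/365 = $1,749.4521
The District of Sprucecove, 14 August – 31 December 1998: 140 days → $258,000 × 0.9% × 140/365 = $890.6301
Total = $2,640.0822

$2,640.08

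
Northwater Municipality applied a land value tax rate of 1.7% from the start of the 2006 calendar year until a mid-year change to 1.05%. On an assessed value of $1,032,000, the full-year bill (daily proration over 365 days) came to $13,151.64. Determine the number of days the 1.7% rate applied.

Let d = days at the first rate; then 365 − d days at the second rate.
$1,032,000 × [1.7%·d + 1.05%·(365−d)] / 365 = $13,151.64
Solving gives d = 126, so the new rate took effect on 7 May 2006.

126 days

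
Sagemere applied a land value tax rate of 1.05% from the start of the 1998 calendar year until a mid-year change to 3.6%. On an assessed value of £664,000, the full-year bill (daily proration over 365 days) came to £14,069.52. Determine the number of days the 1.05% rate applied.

212 days

Let d = days at the first rate; then 365 − d days at the second rate.
£664,000 × [1.05%·d + 3.6%·(365−d)] / 365 = £14,069.52
Solving gives d = 212, so the new rate took effect on August 1, 1998.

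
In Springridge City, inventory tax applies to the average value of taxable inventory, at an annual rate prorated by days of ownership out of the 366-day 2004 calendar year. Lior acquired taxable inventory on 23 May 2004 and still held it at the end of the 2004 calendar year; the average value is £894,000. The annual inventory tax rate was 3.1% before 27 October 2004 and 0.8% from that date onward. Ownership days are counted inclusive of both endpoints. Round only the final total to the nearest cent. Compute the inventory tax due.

£13,177.95

23 May – 26 October 2004: 157 days at 3.1% → £894,000 × 3.1% × 157/366 = £11,888.2459
27 October – 31 December 2004: 66 days at 0.8% → £894,000 × 0.8% × 66/366 = £1,289.7049
Total = £13,177.9508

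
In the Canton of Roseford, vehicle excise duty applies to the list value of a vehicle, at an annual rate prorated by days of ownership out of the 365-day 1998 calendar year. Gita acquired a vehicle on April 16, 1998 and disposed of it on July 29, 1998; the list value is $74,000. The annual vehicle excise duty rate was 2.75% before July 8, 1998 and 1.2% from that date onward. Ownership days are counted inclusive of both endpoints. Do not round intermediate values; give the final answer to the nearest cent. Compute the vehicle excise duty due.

April 16 – July 7, 1998: 83 days at 2.75% → $74,000 × 2.75% × 83/365 = $462.7534
July 8 – July 29, 1998: 22 days at 1.2% → $74,000 × 1.2% × 22/365 = $53.5233
Total = $516.2767

$516.28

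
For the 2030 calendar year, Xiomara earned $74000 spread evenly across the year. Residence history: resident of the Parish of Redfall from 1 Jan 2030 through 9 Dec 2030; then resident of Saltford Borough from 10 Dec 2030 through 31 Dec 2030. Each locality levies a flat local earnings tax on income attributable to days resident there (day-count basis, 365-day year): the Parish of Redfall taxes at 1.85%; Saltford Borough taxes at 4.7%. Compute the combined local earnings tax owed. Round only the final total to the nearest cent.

$1496.12

The Parish of Redfall, 1 Jan – 9 Dec 2030: 343 days → $74000 × 1.85% × 343/365 = $1286.4849
Saltford Borough, 10 Dec – 31 Dec 2030: 22 days → $74000 × 4.7% × 22/365 = $209.6329
Total = $1496.1178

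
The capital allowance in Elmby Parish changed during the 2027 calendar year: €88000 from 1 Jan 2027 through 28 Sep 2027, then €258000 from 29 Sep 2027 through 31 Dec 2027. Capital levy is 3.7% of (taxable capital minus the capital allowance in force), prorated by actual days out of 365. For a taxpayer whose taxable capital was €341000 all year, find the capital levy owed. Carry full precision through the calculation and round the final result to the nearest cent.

€7741.11

1 Jan – 28 Sep 2027: 271 days, exemption €88000 → (€341000 − €88000) × 3.7% × 271/365 = €6950.2219
29 Sep – 31 Dec 2027: 94 days, exemption €258000 → (€341000 − €258000) × 3.7% × 94/365 = €790.8877
Total = €7741.1096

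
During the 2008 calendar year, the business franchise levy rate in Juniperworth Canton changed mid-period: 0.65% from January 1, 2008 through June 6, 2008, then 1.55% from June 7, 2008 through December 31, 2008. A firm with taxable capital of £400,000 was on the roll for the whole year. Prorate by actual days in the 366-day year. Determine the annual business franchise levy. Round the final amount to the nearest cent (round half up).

January 1 – June 6, 2008: 158 days at 0.65% → £400,000 × 0.65% × 158/366 = £1,122.4044
June 7 – December 31, 2008: 208 days at 1.55% → £400,000 × 1.55% × 208/366 = £3,523.4973
Total = £4,645.9016

£4,645.90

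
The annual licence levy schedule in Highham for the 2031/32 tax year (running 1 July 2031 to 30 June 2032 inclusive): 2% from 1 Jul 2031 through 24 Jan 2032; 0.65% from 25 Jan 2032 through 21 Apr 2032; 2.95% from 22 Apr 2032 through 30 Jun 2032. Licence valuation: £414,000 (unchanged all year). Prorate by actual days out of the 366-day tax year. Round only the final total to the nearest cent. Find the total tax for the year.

1 Jul 2031 – 24 Jan 2032: 208 days at 2% → £414,000 × 2% × 208/366 = £4,705.5738
25 Jan – 21 Apr 2032: 88 days at 0.65% → £414,000 × 0.65% × 88/366 = £647.0164
22 Apr – 30 Jun 2032: 70 days at 2.95% → £414,000 × 2.95% × 70/366 = £2,335.8197
Total = £7,688.4098

£7,688.41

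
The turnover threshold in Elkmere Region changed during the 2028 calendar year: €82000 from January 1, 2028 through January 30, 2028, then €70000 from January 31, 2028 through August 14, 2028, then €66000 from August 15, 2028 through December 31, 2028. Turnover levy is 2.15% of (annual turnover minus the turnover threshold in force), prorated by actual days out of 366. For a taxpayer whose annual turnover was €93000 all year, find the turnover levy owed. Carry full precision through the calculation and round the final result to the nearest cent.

€506.01

January 1 – January 30, 2028: 30 days, exemption €82000 → (€93000 − €82000) × 2.15% × 30/366 = €19.3852
January 31 – August 14, 2028: 197 days, exemption €70000 → (€93000 − €70000) × 2.15% × 197/366 = €266.1653
August 15 – December 31, 2028: 139 days, exemption €66000 → (€93000 − €66000) × 2.15% × 139/366 = €220.4631
Total = €506.0137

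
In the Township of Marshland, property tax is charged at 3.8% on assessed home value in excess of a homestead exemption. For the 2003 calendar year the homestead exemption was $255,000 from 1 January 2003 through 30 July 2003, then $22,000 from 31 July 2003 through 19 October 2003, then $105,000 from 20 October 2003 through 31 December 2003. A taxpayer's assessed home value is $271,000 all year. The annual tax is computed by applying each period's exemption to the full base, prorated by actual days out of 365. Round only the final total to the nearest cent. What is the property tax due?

$3,712.86

1 January – 30 July 2003: 211 days, exemption $255,000 → ($271,000 − $255,000) × 3.8% × 211/365 = $351.4740
31 July – 19 October 2003: 81 days, exemption $22,000 → ($271,000 − $22,000) × 3.8% × 81/365 = $2,099.7863
20 October – 31 December 2003: 73 days, exemption $105,000 → ($271,000 − $105,000) × 3.8% × 73/365 = $1,261.6000
Total = $3,712.8603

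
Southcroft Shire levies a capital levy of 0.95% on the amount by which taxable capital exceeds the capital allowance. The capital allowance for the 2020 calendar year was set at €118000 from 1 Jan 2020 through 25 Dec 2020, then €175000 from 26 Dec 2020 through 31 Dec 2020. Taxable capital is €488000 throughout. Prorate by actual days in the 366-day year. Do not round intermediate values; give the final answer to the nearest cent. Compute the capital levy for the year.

€3506.12

1 Jan – 25 Dec 2020: 360 days, exemption €118000 → (€488000 − €118000) × 0.95% × 360/366 = €3457.3770
26 Dec – 31 Dec 2020: 6 days, exemption €175000 → (€488000 − €175000) × 0.95% × 6/366 = €48.7459
Total = €3506.1230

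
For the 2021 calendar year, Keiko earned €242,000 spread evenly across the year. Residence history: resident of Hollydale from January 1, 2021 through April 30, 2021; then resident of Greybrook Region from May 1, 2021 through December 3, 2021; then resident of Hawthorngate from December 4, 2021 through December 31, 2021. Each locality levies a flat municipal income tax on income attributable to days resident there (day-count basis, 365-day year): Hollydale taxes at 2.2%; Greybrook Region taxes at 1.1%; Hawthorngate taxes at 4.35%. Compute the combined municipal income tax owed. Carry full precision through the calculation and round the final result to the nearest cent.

Hollydale, January 1 – April 30, 2021: 120 days → €242,000 × 2.2% × 120/365 = €1,750.3562
Greybrook Region, May 1 – December 3, 2021: 217 days → €242,000 × 1.1% × 217/365 = €1,582.6137
Hawthorngate, December 4 – December 31, 2021: 28 days → €242,000 × 4.35% × 28/365 = €807.5507
Total = €4,140.5205

€4,140.52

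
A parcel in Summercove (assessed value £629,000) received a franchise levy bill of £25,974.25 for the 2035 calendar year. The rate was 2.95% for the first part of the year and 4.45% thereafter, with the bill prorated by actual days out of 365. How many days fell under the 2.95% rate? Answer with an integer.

Let d = days at the first rate; then 365 − d days at the second rate.
£629,000 × [2.95%·d + 4.45%·(365−d)] / 365 = £25,974.25
Solving gives d = 78, so the new rate took effect on 20 Mar 2035.

78 days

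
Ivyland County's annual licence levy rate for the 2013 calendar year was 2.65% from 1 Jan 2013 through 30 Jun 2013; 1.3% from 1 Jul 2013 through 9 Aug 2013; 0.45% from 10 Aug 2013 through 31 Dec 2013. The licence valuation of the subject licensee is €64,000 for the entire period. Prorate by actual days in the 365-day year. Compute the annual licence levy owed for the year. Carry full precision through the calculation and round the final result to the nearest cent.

€1,045.83

1 Jan – 30 Jun 2013: 181 days at 2.65% → €64,000 × 2.65% × 181/365 = €841.0301
1 Jul – 9 Aug 2013: 40 days at 1.3% → €64,000 × 1.3% × 40/365 = €91.1781
10 Aug – 31 Dec 2013: 144 days at 0.45% → €64,000 × 0.45% × 144/365 = €113.6219
Total = €1,045.8301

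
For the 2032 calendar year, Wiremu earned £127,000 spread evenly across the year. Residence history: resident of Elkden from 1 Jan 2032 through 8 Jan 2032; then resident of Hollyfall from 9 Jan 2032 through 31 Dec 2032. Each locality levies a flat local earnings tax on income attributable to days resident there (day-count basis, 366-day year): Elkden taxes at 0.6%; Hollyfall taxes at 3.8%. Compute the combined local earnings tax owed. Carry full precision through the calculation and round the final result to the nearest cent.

£4,737.17

Elkden, 1 Jan – 8 Jan 2032: 8 days → £127,000 × 0.6% × 8/366 = £16.6557
Hollyfall, 9 Jan – 31 Dec 2032: 358 days → £127,000 × 3.8% × 358/366 = £4,720.5137
Total = £4,737.1694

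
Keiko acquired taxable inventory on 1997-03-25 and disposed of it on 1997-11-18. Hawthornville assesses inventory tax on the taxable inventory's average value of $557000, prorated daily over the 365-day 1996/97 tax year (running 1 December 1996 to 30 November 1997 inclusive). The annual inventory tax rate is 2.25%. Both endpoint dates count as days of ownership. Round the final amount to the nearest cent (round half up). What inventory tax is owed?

$8206.21

Days held (1997-03-25 to 1997-11-18): 239 out of 365
Tax = $557000 × 2.25% × 239/365 = $8206.2123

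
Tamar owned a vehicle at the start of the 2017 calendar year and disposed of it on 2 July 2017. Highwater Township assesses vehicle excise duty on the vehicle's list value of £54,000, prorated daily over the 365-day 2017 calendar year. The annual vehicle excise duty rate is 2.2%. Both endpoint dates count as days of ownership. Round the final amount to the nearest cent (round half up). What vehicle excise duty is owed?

£595.63

Days held (1 January – 2 July 2017): 183 out of 365
Tax = £54,000 × 2.2% × 183/365 = £595.6274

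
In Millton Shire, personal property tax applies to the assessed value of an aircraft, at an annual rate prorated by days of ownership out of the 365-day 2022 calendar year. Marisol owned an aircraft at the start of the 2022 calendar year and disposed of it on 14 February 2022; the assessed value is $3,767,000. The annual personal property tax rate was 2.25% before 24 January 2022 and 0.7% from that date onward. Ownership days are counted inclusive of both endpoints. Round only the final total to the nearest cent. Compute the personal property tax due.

1 January – 23 January 2022: 23 days at 2.25% → $3,767,000 × 2.25% × 23/365 = $5,340.8836
24 January – 14 February 2022: 22 days at 0.7% → $3,767,000 × 0.7% × 22/365 = $1,589.3644
Total = $6,930.2479

$6,930.25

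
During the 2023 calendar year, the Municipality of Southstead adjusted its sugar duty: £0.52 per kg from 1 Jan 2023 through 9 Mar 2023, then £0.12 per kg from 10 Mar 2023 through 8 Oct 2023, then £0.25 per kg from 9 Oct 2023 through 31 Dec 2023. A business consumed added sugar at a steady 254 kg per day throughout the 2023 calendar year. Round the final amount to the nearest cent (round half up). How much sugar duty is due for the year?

1 Jan – 9 Mar 2023: 68 days × 254 kg/day = 17,272 kg at £0.52/kg → £8981.44
10 Mar – 8 Oct 2023: 213 days × 254 kg/day = 54,102 kg at £0.12/kg → £6492.24
9 Oct – 31 Dec 2023: 84 days × 254 kg/day = 21,336 kg at £0.25/kg → £5334.00

£20807.68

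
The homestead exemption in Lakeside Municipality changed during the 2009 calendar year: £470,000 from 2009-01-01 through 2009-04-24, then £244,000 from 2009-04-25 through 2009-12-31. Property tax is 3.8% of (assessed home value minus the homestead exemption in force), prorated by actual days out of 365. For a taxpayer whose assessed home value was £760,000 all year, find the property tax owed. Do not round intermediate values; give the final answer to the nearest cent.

2009-01-01 to 2009-04-24: 114 days, exemption £470,000 → (£760,000 − £470,000) × 3.8% × 114/365 = £3,441.8630
2009-04-25 to 2009-12-31: 251 days, exemption £244,000 → (£760,000 − £244,000) × 3.8% × 251/365 = £13,483.8575
Total = £16,925.7205

£16,925.72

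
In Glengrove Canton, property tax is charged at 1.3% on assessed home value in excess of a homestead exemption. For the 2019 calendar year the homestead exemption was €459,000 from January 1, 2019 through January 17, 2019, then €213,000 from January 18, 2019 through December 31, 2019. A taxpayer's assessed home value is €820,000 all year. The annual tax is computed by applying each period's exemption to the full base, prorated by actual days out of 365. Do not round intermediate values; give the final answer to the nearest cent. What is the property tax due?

January 1 – January 17, 2019: 17 days, exemption €459,000 → (€820,000 − €459,000) × 1.3% × 17/365 = €218.5781
January 18 – December 31, 2019: 348 days, exemption €213,000 → (€820,000 − €213,000) × 1.3% × 348/365 = €7,523.4740
Total = €7,742.0521

€7,742.05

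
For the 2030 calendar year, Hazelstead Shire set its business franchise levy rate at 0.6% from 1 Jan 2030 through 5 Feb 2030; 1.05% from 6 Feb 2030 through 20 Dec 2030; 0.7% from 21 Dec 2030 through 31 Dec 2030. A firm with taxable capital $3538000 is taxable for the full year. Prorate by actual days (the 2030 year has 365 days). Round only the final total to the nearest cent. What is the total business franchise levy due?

1 Jan – 5 Feb 2030: 36 days at 0.6% → $3538000 × 0.6% × 36/365 = $2093.7205
6 Feb – 20 Dec 2030: 318 days at 1.05% → $3538000 × 1.05% × 318/365 = $32365.4301
21 Dec – 31 Dec 2030: 11 days at 0.7% → $3538000 × 0.7% × 11/365 = $746.3726
Total = $35205.5233

$35205.52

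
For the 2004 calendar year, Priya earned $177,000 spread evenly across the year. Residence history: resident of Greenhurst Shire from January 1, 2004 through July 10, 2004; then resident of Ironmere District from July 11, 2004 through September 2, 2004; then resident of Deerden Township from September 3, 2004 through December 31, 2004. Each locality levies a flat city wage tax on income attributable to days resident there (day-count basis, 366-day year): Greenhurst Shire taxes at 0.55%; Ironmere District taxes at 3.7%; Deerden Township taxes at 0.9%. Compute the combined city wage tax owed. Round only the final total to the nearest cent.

Greenhurst Shire, January 1 – July 10, 2004: 192 days → $177,000 × 0.55% × 192/366 = $510.6885
Ironmere District, July 11 – September 2, 2004: 54 days → $177,000 × 3.7% × 54/366 = $966.2459
Deerden Township, September 3 – December 31, 2004: 120 days → $177,000 × 0.9% × 120/366 = $522.2951
Total = $1,999.2295

$1,999.23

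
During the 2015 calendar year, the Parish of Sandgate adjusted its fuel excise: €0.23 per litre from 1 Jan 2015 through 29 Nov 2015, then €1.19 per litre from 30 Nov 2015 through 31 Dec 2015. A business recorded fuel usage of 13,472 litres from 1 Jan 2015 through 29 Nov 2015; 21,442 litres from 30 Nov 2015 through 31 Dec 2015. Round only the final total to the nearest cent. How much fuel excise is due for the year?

1 Jan – 29 Nov 2015: 13,472 litres at €0.23/litre → €3,098.56
30 Nov – 31 Dec 2015: 21,442 litres at €1.19/litre → €25,515.98

€28,614.54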